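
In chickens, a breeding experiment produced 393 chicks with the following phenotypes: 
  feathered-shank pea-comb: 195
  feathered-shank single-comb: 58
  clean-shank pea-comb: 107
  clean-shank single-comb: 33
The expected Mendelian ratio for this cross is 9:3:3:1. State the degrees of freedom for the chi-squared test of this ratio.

3

A goodness-of-fit test with 4 phenotype classes has df = 4 − 1 = 3.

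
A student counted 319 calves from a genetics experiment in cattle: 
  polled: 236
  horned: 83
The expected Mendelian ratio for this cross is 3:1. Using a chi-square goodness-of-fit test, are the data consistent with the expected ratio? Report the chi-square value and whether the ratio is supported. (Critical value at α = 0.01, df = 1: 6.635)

0.177; consistent

Total ratio parts = 4. Expected numbers out of 319:
  polled: 319 × 3/4 = 239.25
  horned: 319 × 1/4 = 79.75
χ² = Σ (O − E)² / E
  polled: (236 − 239.25)² / 239.25 = 0.0441
  horned: (83 − 79.75)² / 79.75 = 0.1324
χ² = 0.0441 + 0.1324 = 0.1765 ≈ 0.177
Degrees of freedom = 2 − 1 = 1; critical value at α = 0.01 is 6.635.
Since 0.177 < 6.635, we fail to reject the null hypothesis — the data are consistent with the 3:1 ratio.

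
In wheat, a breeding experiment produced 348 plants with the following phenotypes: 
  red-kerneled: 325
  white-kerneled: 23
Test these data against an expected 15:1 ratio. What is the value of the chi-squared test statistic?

0.077

The 15:1 ratio has 16 parts, so with N = 348 the expected counts are:
  red-kerneled: 348 × 15/16 = 326.25
  white-kerneled: 348 × 1/16 = 21.75
χ² = Σ (O − E)² / E
  red-kerneled: (325 − 326.25)² / 326.25 = 0.0048
  white-kerneled: (23 − 21.75)² / 21.75 = 0.0718
χ² = 0.0048 + 0.0718 = 0.0766 ≈ 0.077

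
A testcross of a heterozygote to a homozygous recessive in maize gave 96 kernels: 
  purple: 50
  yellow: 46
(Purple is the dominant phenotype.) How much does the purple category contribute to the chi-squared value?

A testcross of a heterozygote (Aa × aa) gives a 1:1 phenotypic ratio.
Under the 1:1 hypothesis (Σ ratio = 2, N = 96):
  purple: 96 × 1/2 = 48
  yellow: 96 × 1/2 = 48
Contribution of purple: (50 − 48)² / 48 = 0.0833

0.083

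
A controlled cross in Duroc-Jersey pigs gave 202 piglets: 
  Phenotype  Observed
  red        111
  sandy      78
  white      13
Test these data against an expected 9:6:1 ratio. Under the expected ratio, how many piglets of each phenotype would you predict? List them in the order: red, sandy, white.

113.625, 75.75, 12.625

Total ratio parts = 16. Expected numbers out of 202:
  red: 202 × 9/16 = 113.625
  sandy: 202 × 6/16 = 75.75
  white: 202 × 1/16 = 12.625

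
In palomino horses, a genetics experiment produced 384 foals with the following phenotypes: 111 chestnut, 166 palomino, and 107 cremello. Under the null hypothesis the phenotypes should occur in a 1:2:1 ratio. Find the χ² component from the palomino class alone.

Under the 1:2:1 hypothesis (Σ ratio = 4, N = 384):
  chestnut: 384 × 1/4 = 96
  palomino: 384 × 2/4 = 192
  cremello: 384 × 1/4 = 96
Contribution of palomino: (166 − 192)² / 192 = 3.5208

3.521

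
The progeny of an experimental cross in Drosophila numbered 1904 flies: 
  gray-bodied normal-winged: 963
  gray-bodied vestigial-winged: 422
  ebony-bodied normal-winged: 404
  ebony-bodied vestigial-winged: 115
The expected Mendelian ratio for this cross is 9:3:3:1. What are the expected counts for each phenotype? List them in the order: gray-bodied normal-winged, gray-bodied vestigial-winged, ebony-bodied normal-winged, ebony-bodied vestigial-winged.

The 9:3:3:1 ratio has 16 parts, so with N = 1904 the expected counts are:
  gray-bodied normal-winged: 1904 × 9/16 = 1071
  gray-bodied vestigial-winged: 1904 × 3/16 = 357
  ebony-bodied normal-winged: 1904 × 3/16 = 357
  ebony-bodied vestigial-winged: 1904 × 1/16 = 119

1071, 357, 357, 119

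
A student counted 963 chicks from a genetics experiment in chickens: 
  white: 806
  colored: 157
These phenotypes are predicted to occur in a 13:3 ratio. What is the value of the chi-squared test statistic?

3.784

Expected counts for N = 963 under a 13:3 ratio (total parts = 16):
  white: 963 × 13/16 = 782.4375
  colored: 963 × 3/16 = 180.5625
χ² = Σ (O − E)² / E
  white: (806 − 782.4375)² / 782.4375 = 0.7096
  colored: (157 − 180.5625)² / 180.5625 = 3.0748
χ² = 0.7096 + 3.0748 = 3.7844 ≈ 3.784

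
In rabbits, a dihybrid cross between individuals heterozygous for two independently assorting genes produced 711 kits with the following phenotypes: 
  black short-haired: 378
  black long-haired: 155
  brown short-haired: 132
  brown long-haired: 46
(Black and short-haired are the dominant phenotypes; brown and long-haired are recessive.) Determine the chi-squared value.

4.799

A dihybrid F₂ with independent assortment and complete dominance at both loci gives a 9:3:3:1 phenotypic ratio.
Under the 9:3:3:1 hypothesis (Σ ratio = 16, N = 711):
  black short-haired: 711 × 9/16 = 399.9375
  black long-haired: 711 × 3/16 = 133.3125
  brown short-haired: 711 × 3/16 = 133.3125
  brown long-haired: 711 × 1/16 = 44.4375
χ² = Σ (O − E)² / E
  black short-haired: (378 − 399.9375)² / 399.9375 = 1.2033
  black long-haired: (155 − 133.3125)² / 133.3125 = 3.5282
  brown short-haired: (132 − 133.3125)² / 133.3125 = 0.0129
  brown long-haired: (46 − 44.4375)² / 44.4375 = 0.0549
χ² = 1.2033 + 3.5282 + 0.0129 + 0.0549 = 4.7993 ≈ 4.799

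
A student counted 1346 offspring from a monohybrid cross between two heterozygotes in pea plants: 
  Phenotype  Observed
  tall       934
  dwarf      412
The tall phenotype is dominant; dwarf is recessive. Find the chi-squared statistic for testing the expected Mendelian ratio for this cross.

For a monohybrid cross between heterozygotes with complete dominance, the expected phenotypic ratio is 3:1.
The 3:1 ratio has 4 parts, so with N = 1346 the expected counts are:
  tall: 1346 × 3/4 = 1009.5
  dwarf: 1346 × 1/4 = 336.5
χ² = Σ (O − E)² / E
  tall: (934 − 1009.5)² / 1009.5 = 5.6466
  dwarf: (412 − 336.5)² / 336.5 = 16.9398
χ² = 5.6466 + 16.9398 = 22.5864 ≈ 22.586

22.586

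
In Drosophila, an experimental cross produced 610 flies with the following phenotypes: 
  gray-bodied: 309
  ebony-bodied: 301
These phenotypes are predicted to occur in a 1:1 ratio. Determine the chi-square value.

0.105

The 1:1 ratio has 2 parts, so with N = 610 the expected counts are:
  gray-bodied: 610 × 1/2 = 305
  ebony-bodied: 610 × 1/2 = 305
χ² = Σ (O − E)² / E
  gray-bodied: (309 − 305)² / 305 = 0.0525
  ebony-bodied: (301 − 305)² / 305 = 0.0525
χ² = 0.0525 + 0.0525 = 0.105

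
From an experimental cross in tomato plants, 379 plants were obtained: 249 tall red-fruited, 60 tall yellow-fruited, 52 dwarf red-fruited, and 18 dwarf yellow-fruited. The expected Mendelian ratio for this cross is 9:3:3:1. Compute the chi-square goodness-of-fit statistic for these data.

Expected counts for N = 379 under a 9:3:3:1 ratio (total parts = 16):
  tall red-fruited: 379 × 9/16 = 213.1875
  tall yellow-fruited: 379 × 3/16 = 71.0625
  dwarf red-fruited: 379 × 3/16 = 71.0625
  dwarf yellow-fruited: 379 × 1/16 = 23.6875
χ² = Σ (O − E)² / E
  tall red-fruited: (249 − 213.1875)² / 213.1875 = 6.0160
  tall yellow-fruited: (60 − 71.0625)² / 71.0625 = 1.7221
  dwarf red-fruited: (52 − 71.0625)² / 71.0625 = 5.1135
  dwarf yellow-fruited: (18 − 23.6875)² / 23.6875 = 1.3656
χ² = 6.0160 + 1.7221 + 5.1135 + 1.3656 = 14.2172 ≈ 14.217

14.217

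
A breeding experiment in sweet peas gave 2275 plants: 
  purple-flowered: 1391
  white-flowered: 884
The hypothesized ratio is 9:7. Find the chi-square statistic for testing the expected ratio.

22.131

Total ratio parts = 16. Expected numbers out of 2275:
  purple-flowered: 2275 × 9/16 = 1279.6875
  white-flowered: 2275 × 7/16 = 995.3125
χ² = Σ (O − E)² / E
  purple-flowered: (1391 − 1279.6875)² / 1279.6875 = 9.6824
  white-flowered: (884 − 995.3125)² / 995.3125 = 12.4488
χ² = 9.6824 + 12.4488 = 22.1312 ≈ 22.131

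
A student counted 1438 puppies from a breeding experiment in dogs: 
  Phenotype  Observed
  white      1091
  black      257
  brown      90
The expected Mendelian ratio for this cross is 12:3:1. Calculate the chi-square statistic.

0.736

Expected counts for N = 1438 under a 12:3:1 ratio (total parts = 16):
  white: 1438 × 12/16 = 1078.5
  black: 1438 × 3/16 = 269.625
  brown: 1438 × 1/16 = 89.875
χ² = Σ (O − E)² / E
  white: (1091 − 1078.5)² / 1078.5 = 0.1449
  black: (257 − 269.625)² / 269.625 = 0.5912
  brown: (90 − 89.875)² / 89.875 = 0.0002
χ² = 0.1449 + 0.5912 + 0.0002 = 0.7363 ≈ 0.736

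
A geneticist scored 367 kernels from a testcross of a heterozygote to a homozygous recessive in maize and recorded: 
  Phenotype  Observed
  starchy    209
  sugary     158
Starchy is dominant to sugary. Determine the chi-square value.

A testcross of a heterozygote (Aa × aa) gives a 1:1 phenotypic ratio.
Total ratio parts = 2. Expected numbers out of 367:
  starchy: 367 × 1/2 = 183.5
  sugary: 367 × 1/2 = 183.5
χ² = Σ (O − E)² / E
  starchy: (209 − 183.5)² / 183.5 = 3.5436
  sugary: (158 − 183.5)² / 183.5 = 3.5436
χ² = 3.5436 + 3.5436 = 7.0872 ≈ 7.087

7.087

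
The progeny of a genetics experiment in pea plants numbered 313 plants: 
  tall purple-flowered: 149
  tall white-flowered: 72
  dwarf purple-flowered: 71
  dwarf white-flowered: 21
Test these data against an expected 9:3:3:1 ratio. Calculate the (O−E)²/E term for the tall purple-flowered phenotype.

4.160

Under the 9:3:3:1 hypothesis (Σ ratio = 16, N = 313):
  tall purple-flowered: 313 × 9/16 = 176.0625
  tall white-flowered: 313 × 3/16 = 58.6875
  dwarf purple-flowered: 313 × 3/16 = 58.6875
  dwarf white-flowered: 313 × 1/16 = 19.5625
Contribution of tall purple-flowered: (149 − 176.0625)² / 176.0625 = 4.1598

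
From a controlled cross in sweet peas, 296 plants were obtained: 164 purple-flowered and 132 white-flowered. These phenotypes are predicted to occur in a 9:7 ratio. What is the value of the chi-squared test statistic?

0.086

Under the 9:7 hypothesis (Σ ratio = 16, N = 296):
  purple-flowered: 296 × 9/16 = 166.5
  white-flowered: 296 × 7/16 = 129.5
χ² = Σ (O − E)² / E
  purple-flowered: (164 − 166.5)² / 166.5 = 0.0375
  white-flowered: (132 − 129.5)² / 129.5 = 0.0483
χ² = 0.0375 + 0.0483 = 0.0858 ≈ 0.086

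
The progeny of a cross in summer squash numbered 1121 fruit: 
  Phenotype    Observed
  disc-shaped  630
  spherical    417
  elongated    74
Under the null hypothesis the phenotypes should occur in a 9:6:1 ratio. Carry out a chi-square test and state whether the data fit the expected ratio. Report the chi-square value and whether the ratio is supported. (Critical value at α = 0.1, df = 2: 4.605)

0.249; consistent

Expected counts for N = 1121 under a 9:6:1 ratio (total parts = 16):
  disc-shaped: 1121 × 9/16 = 630.5625
  spherical: 1121 × 6/16 = 420.375
  elongated: 1121 × 1/16 = 70.0625
χ² = Σ (O − E)² / E
  disc-shaped: (630 − 630.5625)² / 630.5625 = 0.0005
  spherical: (417 − 420.375)² / 420.375 = 0.0271
  elongated: (74 − 70.0625)² / 70.0625 = 0.2213
χ² = 0.0005 + 0.0271 + 0.2213 = 0.2489 ≈ 0.249
Degrees of freedom = 3 − 1 = 2; critical value at α = 0.1 is 4.605.
Since 0.249 < 4.605, we fail to reject the null hypothesis — the data are consistent with the 9:6:1 ratio.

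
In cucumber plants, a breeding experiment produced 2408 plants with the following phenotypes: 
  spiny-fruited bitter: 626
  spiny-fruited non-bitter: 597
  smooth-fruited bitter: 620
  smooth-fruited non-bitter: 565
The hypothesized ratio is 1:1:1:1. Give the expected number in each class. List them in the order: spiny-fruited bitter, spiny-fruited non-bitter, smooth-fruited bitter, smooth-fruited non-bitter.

Expected counts for N = 2408 under a 1:1:1:1 ratio (total parts = 4):
  spiny-fruited bitter: 2408 × 1/4 = 602
  spiny-fruited non-bitter: 2408 × 1/4 = 602
  smooth-fruited bitter: 2408 × 1/4 = 602
  smooth-fruited non-bitter: 2408 × 1/4 = 602

602, 602, 602, 602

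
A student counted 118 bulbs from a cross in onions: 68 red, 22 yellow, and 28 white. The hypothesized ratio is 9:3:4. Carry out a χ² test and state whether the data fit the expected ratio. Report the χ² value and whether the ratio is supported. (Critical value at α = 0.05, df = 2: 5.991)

Expected counts for N = 118 under a 9:3:4 ratio (total parts = 16):
  red: 118 × 9/16 = 66.375
  yellow: 118 × 3/16 = 22.125
  white: 118 × 4/16 = 29.5
χ² = Σ (O − E)² / E
  red: (68 − 66.375)² / 66.375 = 0.0398
  yellow: (22 − 22.125)² / 22.125 = 0.0007
  white: (28 − 29.5)² / 29.5 = 0.0763
χ² = 0.0398 + 0.0007 + 0.0763 = 0.1168 ≈ 0.117
Degrees of freedom = 3 − 1 = 2; critical value at α = 0.05 is 5.991.
Since 0.117 < 5.991, we fail to reject the null hypothesis — the data are consistent with the 9:3:4 ratio.

0.117; consistent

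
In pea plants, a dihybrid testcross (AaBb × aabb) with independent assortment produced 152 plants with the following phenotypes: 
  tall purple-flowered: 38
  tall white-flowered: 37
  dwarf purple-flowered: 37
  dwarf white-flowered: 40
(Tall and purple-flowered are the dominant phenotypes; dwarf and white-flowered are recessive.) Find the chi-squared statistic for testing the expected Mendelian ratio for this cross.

A dihybrid testcross with independent assortment gives a 1:1:1:1 ratio.
Expected counts for N = 152 under a 1:1:1:1 ratio (total parts = 4):
  tall purple-flowered: 152 × 1/4 = 38
  tall white-flowered: 152 × 1/4 = 38
  dwarf purple-flowered: 152 × 1/4 = 38
  dwarf white-flowered: 152 × 1/4 = 38
χ² = Σ (O − E)² / E
  tall purple-flowered: (38 − 38)² / 38 = 0.0000
  tall white-flowered: (37 − 38)² / 38 = 0.0263
  dwarf purple-flowered: (37 − 38)² / 38 = 0.0263
  dwarf white-flowered: (40 − 38)² / 38 = 0.1053
χ² = 0.0000 + 0.0263 + 0.0263 + 0.1053 = 0.1579 ≈ 0.158

0.158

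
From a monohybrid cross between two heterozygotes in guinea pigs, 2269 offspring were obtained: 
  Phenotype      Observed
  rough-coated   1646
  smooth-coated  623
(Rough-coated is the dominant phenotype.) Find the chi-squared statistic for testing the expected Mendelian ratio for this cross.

7.306

For a monohybrid cross between heterozygotes with complete dominance, the expected phenotypic ratio is 3:1.
The 3:1 ratio has 4 parts, so with N = 2269 the expected counts are:
  rough-coated: 2269 × 3/4 = 1701.75
  smooth-coated: 2269 × 1/4 = 567.25
χ² = Σ (O − E)² / E
  rough-coated: (1646 − 1701.75)² / 1701.75 = 1.8264
  smooth-coated: (623 − 567.25)² / 567.25 = 5.4792
χ² = 1.8264 + 5.4792 = 7.3056 ≈ 7.306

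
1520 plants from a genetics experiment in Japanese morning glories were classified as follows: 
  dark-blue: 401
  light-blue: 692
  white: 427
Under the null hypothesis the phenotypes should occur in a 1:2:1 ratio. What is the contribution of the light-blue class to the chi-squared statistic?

6.084

Expected counts for N = 1520 under a 1:2:1 ratio (total parts = 4):
  dark-blue: 1520 × 1/4 = 380
  light-blue: 1520 × 2/4 = 760
  white: 1520 × 1/4 = 380
Contribution of light-blue: (692 − 760)² / 760 = 6.0842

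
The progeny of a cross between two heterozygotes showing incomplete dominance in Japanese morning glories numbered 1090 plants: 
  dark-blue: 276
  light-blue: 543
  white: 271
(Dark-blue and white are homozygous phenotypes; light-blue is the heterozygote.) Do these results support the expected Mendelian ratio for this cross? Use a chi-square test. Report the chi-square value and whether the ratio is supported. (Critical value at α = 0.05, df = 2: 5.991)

With incomplete dominance, a heterozygote × heterozygote cross gives a 1:2:1 phenotypic ratio.
Total ratio parts = 4. Expected numbers out of 1090:
  dark-blue: 1090 × 1/4 = 272.5
  light-blue: 1090 × 2/4 = 545
  white: 1090 × 1/4 = 272.5
χ² = Σ (O − E)² / E
  dark-blue: (276 − 272.5)² / 272.5 = 0.0450
  light-blue: (543 − 545)² / 545 = 0.0073
  white: (271 − 272.5)² / 272.5 = 0.0083
χ² = 0.0450 + 0.0073 + 0.0083 = 0.0606 ≈ 0.061
Degrees of freedom = 3 − 1 = 2; critical value at α = 0.05 is 5.991.
Since 0.061 < 5.991, we fail to reject the null hypothesis — the data are consistent with the 1:2:1 ratio.

0.061; consistent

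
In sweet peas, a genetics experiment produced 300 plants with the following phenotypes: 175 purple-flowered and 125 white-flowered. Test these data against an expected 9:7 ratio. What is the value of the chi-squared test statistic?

Total ratio parts = 16. Expected numbers out of 300:
  purple-flowered: 300 × 9/16 = 168.75
  white-flowered: 300 × 7/16 = 131.25
χ² = Σ (O − E)² / E
  purple-flowered: (175 − 168.75)² / 168.75 = 0.2315
  white-flowered: (125 − 131.25)² / 131.25 = 0.2976
χ² = 0.2315 + 0.2976 = 0.5291 ≈ 0.529

0.529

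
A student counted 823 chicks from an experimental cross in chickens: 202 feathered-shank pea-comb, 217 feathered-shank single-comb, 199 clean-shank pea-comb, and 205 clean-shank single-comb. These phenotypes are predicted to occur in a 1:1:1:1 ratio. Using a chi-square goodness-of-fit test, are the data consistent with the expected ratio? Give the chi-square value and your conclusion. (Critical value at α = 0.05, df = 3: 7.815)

0.908; consistent

Total ratio parts = 4. Expected numbers out of 823:
  feathered-shank pea-comb: 823 × 1/4 = 205.75
  feathered-shank single-comb: 823 × 1/4 = 205.75
  clean-shank pea-comb: 823 × 1/4 = 205.75
  clean-shank single-comb: 823 × 1/4 = 205.75
χ² = Σ (O − E)² / E
  feathered-shank pea-comb: (202 − 205.75)² / 205.75 = 0.0683
  feathered-shank single-comb: (217 − 205.75)² / 205.75 = 0.6151
  clean-shank pea-comb: (199 − 205.75)² / 205.75 = 0.2214
  clean-shank single-comb: (205 − 205.75)² / 205.75 = 0.0027
χ² = 0.0683 + 0.6151 + 0.2214 + 0.0027 = 0.9075 ≈ 0.908
Degrees of freedom = 4 − 1 = 3; critical value at α = 0.05 is 7.815.
Since 0.908 < 7.815, we fail to reject the null hypothesis — the data are consistent with the 1:1:1:1 ratio.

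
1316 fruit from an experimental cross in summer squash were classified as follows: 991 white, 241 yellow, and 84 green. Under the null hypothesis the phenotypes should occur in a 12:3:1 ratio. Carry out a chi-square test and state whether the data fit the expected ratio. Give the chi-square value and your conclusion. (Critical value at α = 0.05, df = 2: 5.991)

0.187; consistent

The 12:3:1 ratio has 16 parts, so with N = 1316 the expected counts are:
  white: 1316 × 12/16 = 987
  yellow: 1316 × 3/16 = 246.75
  green: 1316 × 1/16 = 82.25
χ² = Σ (O − E)² / E
  white: (991 − 987)² / 987 = 0.0162
  yellow: (241 − 246.75)² / 246.75 = 0.1340
  green: (84 − 82.25)² / 82.25 = 0.0372
χ² = 0.0162 + 0.1340 + 0.0372 = 0.1874 ≈ 0.187
Degrees of freedom = 3 − 1 = 2; critical value at α = 0.05 is 5.991.
Since 0.187 < 5.991, we fail to reject the null hypothesis — the data are consistent with the 12:3:1 ratio.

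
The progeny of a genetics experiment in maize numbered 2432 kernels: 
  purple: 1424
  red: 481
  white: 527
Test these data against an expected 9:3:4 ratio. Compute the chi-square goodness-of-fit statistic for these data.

Expected counts for N = 2432 under a 9:3:4 ratio (total parts = 16):
  purple: 2432 × 9/16 = 1368
  red: 2432 × 3/16 = 456
  white: 2432 × 4/16 = 608
χ² = Σ (O − E)² / E
  purple: (1424 − 1368)² / 1368 = 2.2924
  red: (481 − 456)² / 456 = 1.3706
  white: (527 − 608)² / 608 = 10.7911
χ² = 2.2924 + 1.3706 + 10.7911 = 14.4541 ≈ 14.454

14.454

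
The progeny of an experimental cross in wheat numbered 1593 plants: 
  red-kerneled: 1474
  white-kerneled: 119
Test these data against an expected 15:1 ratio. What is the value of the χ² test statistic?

4.048

Under the 15:1 hypothesis (Σ ratio = 16, N = 1593):
  red-kerneled: 1593 × 15/16 = 1493.4375
  white-kerneled: 1593 × 1/16 = 99.5625
χ² = Σ (O − E)² / E
  red-kerneled: (1474 − 1493.4375)² / 1493.4375 = 0.2530
  white-kerneled: (119 − 99.5625)² / 99.5625 = 3.7948
χ² = 0.2530 + 3.7948 = 4.0478 ≈ 4.048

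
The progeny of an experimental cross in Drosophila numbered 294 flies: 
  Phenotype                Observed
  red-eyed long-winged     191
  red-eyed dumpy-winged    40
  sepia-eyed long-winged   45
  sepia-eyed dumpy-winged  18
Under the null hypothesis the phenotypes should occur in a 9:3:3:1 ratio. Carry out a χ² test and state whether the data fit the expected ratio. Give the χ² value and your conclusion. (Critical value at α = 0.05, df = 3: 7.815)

9.988; not consistent

Expected counts for N = 294 under a 9:3:3:1 ratio (total parts = 16):
  red-eyed long-winged: 294 × 9/16 = 165.375
  red-eyed dumpy-winged: 294 × 3/16 = 55.125
  sepia-eyed long-winged: 294 × 3/16 = 55.125
  sepia-eyed dumpy-winged: 294 × 1/16 = 18.375
χ² = Σ (O − E)² / E
  red-eyed long-winged: (191 − 165.375)² / 165.375 = 3.9706
  red-eyed dumpy-winged: (40 − 55.125)² / 55.125 = 4.1499
  sepia-eyed long-winged: (45 − 55.125)² / 55.125 = 1.8597
  sepia-eyed dumpy-winged: (18 − 18.375)² / 18.375 = 0.0077
χ² = 3.9706 + 4.1499 + 1.8597 + 0.0077 = 9.9879 ≈ 9.988
Degrees of freedom = 4 − 1 = 3; critical value at α = 0.05 is 7.815.
Since 9.988 > 7.815, we reject the null hypothesis — the data do not fit the 9:3:3:1 ratio.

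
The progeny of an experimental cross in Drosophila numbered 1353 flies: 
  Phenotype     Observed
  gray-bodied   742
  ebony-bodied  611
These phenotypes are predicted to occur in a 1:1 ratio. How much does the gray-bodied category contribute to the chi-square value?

The 1:1 ratio has 2 parts, so with N = 1353 the expected counts are:
  gray-bodied: 1353 × 1/2 = 676.5
  ebony-bodied: 1353 × 1/2 = 676.5
Contribution of gray-bodied: (742 − 676.5)² / 676.5 = 6.3418

6.342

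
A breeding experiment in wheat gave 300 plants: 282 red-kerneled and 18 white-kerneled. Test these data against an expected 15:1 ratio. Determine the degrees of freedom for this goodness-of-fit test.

A goodness-of-fit test with 2 phenotype classes has df = 2 − 1 = 1.

1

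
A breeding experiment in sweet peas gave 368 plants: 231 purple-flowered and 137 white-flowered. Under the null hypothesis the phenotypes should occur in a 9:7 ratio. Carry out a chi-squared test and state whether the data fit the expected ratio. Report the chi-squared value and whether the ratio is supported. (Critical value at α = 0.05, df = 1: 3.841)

Under the 9:7 hypothesis (Σ ratio = 16, N = 368):
  purple-flowered: 368 × 9/16 = 207
  white-flowered: 368 × 7/16 = 161
χ² = Σ (O − E)² / E
  purple-flowered: (231 − 207)² / 207 = 2.7826
  white-flowered: (137 − 161)² / 161 = 3.5776
χ² = 2.7826 + 3.5776 = 6.3602 ≈ 6.360
Degrees of freedom = 2 − 1 = 1; critical value at α = 0.05 is 3.841.
Since 6.360 > 3.841, we reject the null hypothesis — the data do not fit the 9:7 ratio.

6.360; not consistent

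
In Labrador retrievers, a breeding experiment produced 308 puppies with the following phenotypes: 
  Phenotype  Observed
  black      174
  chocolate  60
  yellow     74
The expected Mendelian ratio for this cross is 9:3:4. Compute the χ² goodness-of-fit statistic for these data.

0.208

Total ratio parts = 16. Expected numbers out of 308:
  black: 308 × 9/16 = 173.25
  chocolate: 308 × 3/16 = 57.75
  yellow: 308 × 4/16 = 77
χ² = Σ (O − E)² / E
  black: (174 − 173.25)² / 173.25 = 0.0032
  chocolate: (60 − 57.75)² / 57.75 = 0.0877
  yellow: (74 − 77)² / 77 = 0.1169
χ² = 0.0032 + 0.0877 + 0.1169 = 0.2078 ≈ 0.208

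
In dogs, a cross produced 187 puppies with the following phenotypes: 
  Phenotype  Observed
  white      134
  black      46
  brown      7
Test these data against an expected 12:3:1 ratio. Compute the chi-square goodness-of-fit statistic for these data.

Total ratio parts = 16. Expected numbers out of 187:
  white: 187 × 12/16 = 140.25
  black: 187 × 3/16 = 35.0625
  brown: 187 × 1/16 = 11.6875
χ² = Σ (O − E)² / E
  white: (134 − 140.25)² / 140.25 = 0.2785
  black: (46 − 35.0625)² / 35.0625 = 3.4119
  brown: (7 − 11.6875)² / 11.6875 = 1.8800
χ² = 0.2785 + 3.4119 + 1.8800 = 5.5704 ≈ 5.570

5.570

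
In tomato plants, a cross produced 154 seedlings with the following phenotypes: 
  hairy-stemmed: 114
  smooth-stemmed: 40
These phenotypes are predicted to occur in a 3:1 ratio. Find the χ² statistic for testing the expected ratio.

Under the 3:1 hypothesis (Σ ratio = 4, N = 154):
  hairy-stemmed: 154 × 3/4 = 115.5
  smooth-stemmed: 154 × 1/4 = 38.5
χ² = Σ (O − E)² / E
  hairy-stemmed: (114 − 115.5)² / 115.5 = 0.0195
  smooth-stemmed: (40 − 38.5)² / 38.5 = 0.0584
χ² = 0.0195 + 0.0584 = 0.0779 ≈ 0.078

0.078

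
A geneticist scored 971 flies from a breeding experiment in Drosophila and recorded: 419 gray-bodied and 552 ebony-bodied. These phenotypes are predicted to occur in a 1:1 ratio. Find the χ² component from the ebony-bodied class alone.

Expected counts for N = 971 under a 1:1 ratio (total parts = 2):
  gray-bodied: 971 × 1/2 = 485.5
  ebony-bodied: 971 × 1/2 = 485.5
Contribution of ebony-bodied: (552 − 485.5)² / 485.5 = 9.1087

9.109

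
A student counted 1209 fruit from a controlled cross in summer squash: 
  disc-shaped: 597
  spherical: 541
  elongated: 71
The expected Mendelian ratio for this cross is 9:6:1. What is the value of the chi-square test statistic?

Expected counts for N = 1209 under a 9:6:1 ratio (total parts = 16):
  disc-shaped: 1209 × 9/16 = 680.0625
  spherical: 1209 × 6/16 = 453.375
  elongated: 1209 × 1/16 = 75.5625
χ² = Σ (O − E)² / E
  disc-shaped: (597 − 680.0625)² / 680.0625 = 10.1452
  spherical: (541 − 453.375)² / 453.375 = 16.9355
  elongated: (71 − 75.5625)² / 75.5625 = 0.2755
χ² = 10.1452 + 16.9355 + 0.2755 = 27.3562 ≈ 27.356

27.356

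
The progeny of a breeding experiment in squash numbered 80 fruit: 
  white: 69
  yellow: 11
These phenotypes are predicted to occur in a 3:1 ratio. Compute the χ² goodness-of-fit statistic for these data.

Expected counts for N = 80 under a 3:1 ratio (total parts = 4):
  white: 80 × 3/4 = 60
  yellow: 80 × 1/4 = 20
χ² = Σ (O − E)² / E
  white: (69 − 60)² / 60 = 1.3500
  yellow: (11 − 20)² / 20 = 4.0500
χ² = 1.3500 + 4.0500 = 5.400

5.400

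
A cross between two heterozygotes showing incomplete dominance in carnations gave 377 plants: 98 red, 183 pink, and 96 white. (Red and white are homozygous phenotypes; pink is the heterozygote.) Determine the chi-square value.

With incomplete dominance, a heterozygote × heterozygote cross gives a 1:2:1 phenotypic ratio.
Under the 1:2:1 hypothesis (Σ ratio = 4, N = 377):
  red: 377 × 1/4 = 94.25
  pink: 377 × 2/4 = 188.5
  white: 377 × 1/4 = 94.25
χ² = Σ (O − E)² / E
  red: (98 − 94.25)² / 94.25 = 0.1492
  pink: (183 − 188.5)² / 188.5 = 0.1605
  white: (96 − 94.25)² / 94.25 = 0.0325
χ² = 0.1492 + 0.1605 + 0.0325 = 0.3422 ≈ 0.342

0.342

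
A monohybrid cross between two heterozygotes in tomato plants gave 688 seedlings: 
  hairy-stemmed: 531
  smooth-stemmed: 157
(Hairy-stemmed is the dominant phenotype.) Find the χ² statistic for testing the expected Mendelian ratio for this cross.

1.744

For a monohybrid cross between heterozygotes with complete dominance, the expected phenotypic ratio is 3:1.
Under the 3:1 hypothesis (Σ ratio = 4, N = 688):
  hairy-stemmed: 688 × 3/4 = 516
  smooth-stemmed: 688 × 1/4 = 172
χ² = Σ (O − E)² / E
  hairy-stemmed: (531 − 516)² / 516 = 0.4360
  smooth-stemmed: (157 − 172)² / 172 = 1.3081
χ² = 0.4360 + 1.3081 = 1.7441 ≈ 1.744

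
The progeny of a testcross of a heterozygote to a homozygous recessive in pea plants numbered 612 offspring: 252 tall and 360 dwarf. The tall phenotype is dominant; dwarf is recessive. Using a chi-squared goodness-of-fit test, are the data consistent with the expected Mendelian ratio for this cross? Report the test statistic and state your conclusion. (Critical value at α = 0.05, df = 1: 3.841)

A testcross of a heterozygote (Aa × aa) gives a 1:1 phenotypic ratio.
Under the 1:1 hypothesis (Σ ratio = 2, N = 612):
  tall: 612 × 1/2 = 306
  dwarf: 612 × 1/2 = 306
χ² = Σ (O − E)² / E
  tall: (252 − 306)² / 306 = 9.5294
  dwarf: (360 − 306)² / 306 = 9.5294
χ² = 9.5294 + 9.5294 = 19.0588 ≈ 19.059
Degrees of freedom = 2 − 1 = 1; critical value at α = 0.05 is 3.841.
Since 19.059 > 3.841, we reject the null hypothesis — the data do not fit the 1:1 ratio.

19.059; not consistent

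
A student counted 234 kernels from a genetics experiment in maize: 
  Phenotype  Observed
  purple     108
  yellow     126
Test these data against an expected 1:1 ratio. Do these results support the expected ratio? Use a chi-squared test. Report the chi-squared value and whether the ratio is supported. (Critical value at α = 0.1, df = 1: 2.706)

1.385; consistent

Under the 1:1 hypothesis (Σ ratio = 2, N = 234):
  purple: 234 × 1/2 = 117
  yellow: 234 × 1/2 = 117
χ² = Σ (O − E)² / E
  purple: (108 − 117)² / 117 = 0.6923
  yellow: (126 − 117)² / 117 = 0.6923
χ² = 0.6923 + 0.6923 = 1.3846 ≈ 1.385
Degrees of freedom = 2 − 1 = 1; critical value at α = 0.1 is 2.706.
Since 1.385 < 2.706, we fail to reject the null hypothesis — the data are consistent with the 1:1 ratio.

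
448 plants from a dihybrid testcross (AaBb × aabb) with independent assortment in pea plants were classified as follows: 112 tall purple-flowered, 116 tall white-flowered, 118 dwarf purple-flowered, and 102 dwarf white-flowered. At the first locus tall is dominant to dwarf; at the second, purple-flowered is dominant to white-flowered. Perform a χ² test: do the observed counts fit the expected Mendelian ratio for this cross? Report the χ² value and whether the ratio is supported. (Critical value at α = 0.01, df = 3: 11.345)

A dihybrid testcross with independent assortment gives a 1:1:1:1 ratio.
Expected counts for N = 448 under a 1:1:1:1 ratio (total parts = 4):
  tall purple-flowered: 448 × 1/4 = 112
  tall white-flowered: 448 × 1/4 = 112
  dwarf purple-flowered: 448 × 1/4 = 112
  dwarf white-flowered: 448 × 1/4 = 112
χ² = Σ (O − E)² / E
  tall purple-flowered: (112 − 112)² / 112 = 0.0000
  tall white-flowered: (116 − 112)² / 112 = 0.1429
  dwarf purple-flowered: (118 − 112)² / 112 = 0.3214
  dwarf white-flowered: (102 − 112)² / 112 = 0.8929
χ² = 0.0000 + 0.1429 + 0.3214 + 0.8929 = 1.3572 ≈ 1.357
Degrees of freedom = 4 − 1 = 3; critical value at α = 0.01 is 11.345.
Since 1.357 < 11.345, we fail to reject the null hypothesis — the data are consistent with the 1:1:1:1 ratio.

1.357; consistent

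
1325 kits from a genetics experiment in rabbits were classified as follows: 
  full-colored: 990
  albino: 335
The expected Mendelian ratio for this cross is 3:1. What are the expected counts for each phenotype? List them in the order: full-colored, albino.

Under the 3:1 hypothesis (Σ ratio = 4, N = 1325):
  full-colored: 1325 × 3/4 = 993.75
  albino: 1325 × 1/4 = 331.25

993.75, 331.25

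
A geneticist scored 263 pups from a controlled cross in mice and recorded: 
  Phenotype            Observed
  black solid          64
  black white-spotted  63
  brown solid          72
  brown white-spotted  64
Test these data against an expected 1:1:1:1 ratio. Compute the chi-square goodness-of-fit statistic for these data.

0.802

Expected counts for N = 263 under a 1:1:1:1 ratio (total parts = 4):
  black solid: 263 × 1/4 = 65.75
  black white-spotted: 263 × 1/4 = 65.75
  brown solid: 263 × 1/4 = 65.75
  brown white-spotted: 263 × 1/4 = 65.75
χ² = Σ (O − E)² / E
  black solid: (64 − 65.75)² / 65.75 = 0.0466
  black white-spotted: (63 − 65.75)² / 65.75 = 0.1150
  brown solid: (72 − 65.75)² / 65.75 = 0.5941
  brown white-spotted: (64 − 65.75)² / 65.75 = 0.0466
χ² = 0.0466 + 0.1150 + 0.5941 + 0.0466 = 0.8023 ≈ 0.802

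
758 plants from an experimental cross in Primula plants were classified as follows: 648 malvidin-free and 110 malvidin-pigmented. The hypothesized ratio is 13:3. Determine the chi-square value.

Total ratio parts = 16. Expected numbers out of 758:
  malvidin-free: 758 × 13/16 = 615.875
  malvidin-pigmented: 758 × 3/16 = 142.125
χ² = Σ (O − E)² / E
  malvidin-free: (648 − 615.875)² / 615.875 = 1.6757
  malvidin-pigmented: (110 − 142.125)² / 142.125 = 7.2613
χ² = 1.6757 + 7.2613 = 8.937

8.937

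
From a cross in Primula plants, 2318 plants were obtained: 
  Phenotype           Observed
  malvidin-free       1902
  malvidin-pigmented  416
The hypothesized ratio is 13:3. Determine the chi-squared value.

0.982

Total ratio parts = 16. Expected numbers out of 2318:
  malvidin-free: 2318 × 13/16 = 1883.375
  malvidin-pigmented: 2318 × 3/16 = 434.625
χ² = Σ (O − E)² / E
  malvidin-free: (1902 − 1883.375)² / 1883.375 = 0.1842
  malvidin-pigmented: (416 − 434.625)² / 434.625 = 0.7981
χ² = 0.1842 + 0.7981 = 0.9823 ≈ 0.982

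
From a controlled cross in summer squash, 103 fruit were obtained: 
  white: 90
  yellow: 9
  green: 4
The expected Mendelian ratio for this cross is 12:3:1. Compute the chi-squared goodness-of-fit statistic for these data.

The 12:3:1 ratio has 16 parts, so with N = 103 the expected counts are:
  white: 103 × 12/16 = 77.25
  yellow: 103 × 3/16 = 19.3125
  green: 103 × 1/16 = 6.4375
χ² = Σ (O − E)² / E
  white: (90 − 77.25)² / 77.25 = 2.1044
  yellow: (9 − 19.3125)² / 19.3125 = 5.5067
  green: (4 − 6.4375)² / 6.4375 = 0.9229
χ² = 2.1044 + 5.5067 + 0.9229 = 8.534

8.534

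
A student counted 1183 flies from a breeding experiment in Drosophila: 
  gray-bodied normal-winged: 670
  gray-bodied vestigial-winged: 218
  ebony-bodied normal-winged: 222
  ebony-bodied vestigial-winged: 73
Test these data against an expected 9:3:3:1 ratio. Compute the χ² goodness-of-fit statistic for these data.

0.109

Total ratio parts = 16. Expected numbers out of 1183:
  gray-bodied normal-winged: 1183 × 9/16 = 665.4375
  gray-bodied vestigial-winged: 1183 × 3/16 = 221.8125
  ebony-bodied normal-winged: 1183 × 3/16 = 221.8125
  ebony-bodied vestigial-winged: 1183 × 1/16 = 73.9375
χ² = Σ (O − E)² / E
  gray-bodied normal-winged: (670 − 665.4375)² / 665.4375 = 0.0313
  gray-bodied vestigial-winged: (218 − 221.8125)² / 221.8125 = 0.0655
  ebony-bodied normal-winged: (222 − 221.8125)² / 221.8125 = 0.0002
  ebony-bodied vestigial-winged: (73 − 73.9375)² / 73.9375 = 0.0119
χ² = 0.0313 + 0.0655 + 0.0002 + 0.0119 = 0.1089 ≈ 0.109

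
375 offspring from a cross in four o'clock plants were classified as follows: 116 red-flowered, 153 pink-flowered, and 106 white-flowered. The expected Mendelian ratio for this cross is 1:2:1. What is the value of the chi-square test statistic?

13.229

The 1:2:1 ratio has 4 parts, so with N = 375 the expected counts are:
  red-flowered: 375 × 1/4 = 93.75
  pink-flowered: 375 × 2/4 = 187.5
  white-flowered: 375 × 1/4 = 93.75
χ² = Σ (O − E)² / E
  red-flowered: (116 − 93.75)² / 93.75 = 5.2807
  pink-flowered: (153 − 187.5)² / 187.5 = 6.3480
  white-flowered: (106 − 93.75)² / 93.75 = 1.6007
χ² = 5.2807 + 6.3480 + 1.6007 = 13.2294 ≈ 13.229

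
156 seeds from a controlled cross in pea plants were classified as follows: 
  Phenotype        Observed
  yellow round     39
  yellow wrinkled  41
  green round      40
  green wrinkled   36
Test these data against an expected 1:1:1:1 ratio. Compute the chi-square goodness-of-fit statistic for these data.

Expected counts for N = 156 under a 1:1:1:1 ratio (total parts = 4):
  yellow round: 156 × 1/4 = 39
  yellow wrinkled: 156 × 1/4 = 39
  green round: 156 × 1/4 = 39
  green wrinkled: 156 × 1/4 = 39
χ² = Σ (O − E)² / E
  yellow round: (39 − 39)² / 39 = 0.0000
  yellow wrinkled: (41 − 39)² / 39 = 0.1026
  green round: (40 − 39)² / 39 = 0.0256
  green wrinkled: (36 − 39)² / 39 = 0.2308
χ² = 0.0000 + 0.1026 + 0.0256 + 0.2308 = 0.359

0.359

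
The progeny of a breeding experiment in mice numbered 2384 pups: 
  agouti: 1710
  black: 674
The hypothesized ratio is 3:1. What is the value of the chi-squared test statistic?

13.611

Under the 3:1 hypothesis (Σ ratio = 4, N = 2384):
  agouti: 2384 × 3/4 = 1788
  black: 2384 × 1/4 = 596
χ² = Σ (O − E)² / E
  agouti: (1710 − 1788)² / 1788 = 3.4027
  black: (674 − 596)² / 596 = 10.2081
χ² = 3.4027 + 10.2081 = 13.6108 ≈ 13.611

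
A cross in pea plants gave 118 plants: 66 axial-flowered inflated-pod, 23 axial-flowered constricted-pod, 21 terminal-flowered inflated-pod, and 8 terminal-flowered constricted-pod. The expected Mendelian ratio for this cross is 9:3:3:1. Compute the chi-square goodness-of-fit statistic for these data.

0.147

Total ratio parts = 16. Expected numbers out of 118:
  axial-flowered inflated-pod: 118 × 9/16 = 66.375
  axial-flowered constricted-pod: 118 × 3/16 = 22.125
  terminal-flowered inflated-pod: 118 × 3/16 = 22.125
  terminal-flowered constricted-pod: 118 × 1/16 = 7.375
χ² = Σ (O − E)² / E
  axial-flowered inflated-pod: (66 − 66.375)² / 66.375 = 0.0021
  axial-flowered constricted-pod: (23 − 22.125)² / 22.125 = 0.0346
  terminal-flowered inflated-pod: (21 − 22.125)² / 22.125 = 0.0572
  terminal-flowered constricted-pod: (8 − 7.375)² / 7.375 = 0.0530
χ² = 0.0021 + 0.0346 + 0.0572 + 0.0530 = 0.1469 ≈ 0.147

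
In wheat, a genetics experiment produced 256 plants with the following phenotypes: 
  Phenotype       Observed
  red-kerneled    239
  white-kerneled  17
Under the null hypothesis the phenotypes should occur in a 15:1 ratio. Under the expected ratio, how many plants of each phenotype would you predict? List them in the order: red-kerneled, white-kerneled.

The 15:1 ratio has 16 parts, so with N = 256 the expected counts are:
  red-kerneled: 256 × 15/16 = 240
  white-kerneled: 256 × 1/16 = 16

240, 16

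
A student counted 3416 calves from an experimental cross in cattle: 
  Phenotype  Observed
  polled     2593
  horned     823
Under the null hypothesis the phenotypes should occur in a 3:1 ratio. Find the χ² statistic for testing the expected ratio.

Total ratio parts = 4. Expected numbers out of 3416:
  polled: 3416 × 3/4 = 2562
  horned: 3416 × 1/4 = 854
χ² = Σ (O − E)² / E
  polled: (2593 − 2562)² / 2562 = 0.3751
  horned: (823 − 854)² / 854 = 1.1253
χ² = 0.3751 + 1.1253 = 1.5004 ≈ 1.500

1.500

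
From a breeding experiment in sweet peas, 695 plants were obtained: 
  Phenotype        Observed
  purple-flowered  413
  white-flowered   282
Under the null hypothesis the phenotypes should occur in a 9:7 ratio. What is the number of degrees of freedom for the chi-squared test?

A goodness-of-fit test with 2 phenotype classes has df = 2 − 1 = 1.

1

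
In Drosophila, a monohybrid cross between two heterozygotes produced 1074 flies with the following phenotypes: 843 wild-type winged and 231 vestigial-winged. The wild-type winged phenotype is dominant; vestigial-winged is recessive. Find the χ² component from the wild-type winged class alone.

1.746

For a monohybrid cross between heterozygotes with complete dominance, the expected phenotypic ratio is 3:1.
Under the 3:1 hypothesis (Σ ratio = 4, N = 1074):
  wild-type winged: 1074 × 3/4 = 805.5
  vestigial-winged: 1074 × 1/4 = 268.5
Contribution of wild-type winged: (843 − 805.5)² / 805.5 = 1.7458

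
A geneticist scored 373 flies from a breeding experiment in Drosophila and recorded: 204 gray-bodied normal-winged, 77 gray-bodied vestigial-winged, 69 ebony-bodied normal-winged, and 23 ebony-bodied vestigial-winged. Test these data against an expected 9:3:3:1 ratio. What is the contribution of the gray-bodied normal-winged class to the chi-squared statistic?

0.161

Total ratio parts = 16. Expected numbers out of 373:
  gray-bodied normal-winged: 373 × 9/16 = 209.8125
  gray-bodied vestigial-winged: 373 × 3/16 = 69.9375
  ebony-bodied normal-winged: 373 × 3/16 = 69.9375
  ebony-bodied vestigial-winged: 373 × 1/16 = 23.3125
Contribution of gray-bodied normal-winged: (204 − 209.8125)² / 209.8125 = 0.1610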